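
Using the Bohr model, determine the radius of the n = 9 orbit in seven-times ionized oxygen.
0.5358 nm (or 5.3579 Å)

The Bohr radius formula is:
r_n = n² a₀ / Z

where a₀ = 0.0529177 nm is the Bohr radius.

For O⁷⁺ (Z = 8) at n = 9:
r_9 = 9² × 0.0529177 nm / 8
r_9 = 81 × 0.0529177 nm / 8
r_9 = 4.28633 nm / 8
r_9 = 0.5358 nm

The electron orbits at approximately 0.5358 nm from the nucleus.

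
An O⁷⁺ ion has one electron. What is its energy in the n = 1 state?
-870.7648 eV

For hydrogen-like ions, the energy levels scale with Z²:
E_n = -13.6057 Z² / n² eV

For O⁷⁺ (Z = 8) at n = 1:
E_1 = -13.6057 × 8² / 1²
E_1 = -13.6057 × 64 / 1
E_1 = -870.7648 / 1
E_1 = -870.7648 eV

The energy is 64 times more negative than hydrogen at the same n due to the stronger nuclear charge.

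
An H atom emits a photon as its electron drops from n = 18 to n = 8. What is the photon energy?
0.170596 eV

The energy levels are E_n = -13.6057 eV / n².

Energy at n = 18: E_18 = -13.6057 / 18² = -0.041992901 eV
Energy at n = 8: E_8 = -13.6057 / 8² = -0.212589063 eV

For emission (electron falling to lower state), the photon energy is:
E_photon = E_18 - E_8 = |-0.041992901 - (-0.212589063)|
E_photon = 0.170596 eV

This energy is carried away by the emitted photon.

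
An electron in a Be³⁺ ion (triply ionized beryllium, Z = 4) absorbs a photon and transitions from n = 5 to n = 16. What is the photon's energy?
7.857 eV

The energy levels of a hydrogen-like atom are E_n = -13.6057 Z² eV / n².

Energy at n = 5: E_5 = -13.6057 × 4² / 5² = -8.707648 eV
Energy at n = 16: E_16 = -13.6057 × 4² / 16² = -0.850356 eV

The excitation energy is the difference:
ΔE = E_16 - E_5
ΔE = -0.850356 - (-8.707648)
ΔE = 7.857 eV

Since this is positive, energy must be absorbed (photon absorption).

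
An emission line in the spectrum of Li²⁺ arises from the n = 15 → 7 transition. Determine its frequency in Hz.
4.72663e+14 Hz

First, find the transition energy:
E_15 = -13.6057 × 3² / 15² = -0.54422800 eV
E_7 = -13.6057 × 3² / 7² = -2.49900612 eV
|ΔE| = |E_7 - E_15| = 1.95477812 eV

Convert to Joules: E = 1.95477812 eV × (1.602177 × 10⁻¹⁹ J/eV) = 3.1319005e-19 J

Using E = hf:
f = E/h = 3.1319005e-19 J / (6.62607 × 10⁻³⁴ J·s)
f = 4.72663e+14 Hz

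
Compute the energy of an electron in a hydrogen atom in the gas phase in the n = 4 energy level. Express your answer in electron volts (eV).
-0.850 eV

The energy levels of a hydrogen-like atom are given by:
E_n = -13.6057 eV / n²

For n = 4:
E_4 = -13.6057 eV / 4²
E_4 = -13.6057 eV / 16
E_4 = -0.850 eV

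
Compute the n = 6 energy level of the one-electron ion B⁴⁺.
-9.44840 eV

For hydrogen-like ions, the energy levels scale with Z²:
E_n = -13.6057 Z² / n² eV

For B⁴⁺ (Z = 5) at n = 6:
E_6 = -13.6057 × 5² / 6²
E_6 = -13.6057 × 25 / 36
E_6 = -340.1425 / 36
E_6 = -9.44840 eV

The energy is 25 times more negative than hydrogen at the same n due to the stronger nuclear charge.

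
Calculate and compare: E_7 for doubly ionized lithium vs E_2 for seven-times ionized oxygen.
O⁷⁺ at n = 2 (E = -217.691 eV)

Using E_n = -13.6057 Z² / n² eV:

Li²⁺ (Z = 3) at n = 7:
E = -13.6057 × 3² / 7² = -13.6057 × 9 / 49 = -2.499006 eV

O⁷⁺ (Z = 8) at n = 2:
E = -13.6057 × 8² / 2² = -13.6057 × 64 / 4 = -217.691200 eV

Since -217.691200 eV < -2.499006 eV,
O⁷⁺ at n = 2 is more tightly bound (requires more energy to ionize).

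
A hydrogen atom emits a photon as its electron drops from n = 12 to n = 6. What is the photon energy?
0.2835 eV

The energy levels are E_n = -13.6057 eV / n².

Energy at n = 12: E_12 = -13.6057 / 12² = -0.0944840 eV
Energy at n = 6: E_6 = -13.6057 / 6² = -0.3779361 eV

For emission (electron falling to lower state), the photon energy is:
E_photon = E_12 - E_6 = |-0.0944840 - (-0.3779361)|
E_photon = 0.2835 eV

This energy is carried away by the emitted photon.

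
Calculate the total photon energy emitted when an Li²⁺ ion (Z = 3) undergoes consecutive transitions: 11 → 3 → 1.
121.4393 eV

The energy levels of Li²⁺ are E_n = -13.6057 × 3² / n² eV.

First transition (11 → 3):
ΔE₁ = |E_3 - E_11|
ΔE₁ = |-13.6057000000 - (-1.0119942149)| = 12.5937058 eV

Second transition (3 → 1):
ΔE₂ = |E_1 - E_3|
ΔE₂ = |-122.4513000000 - (-13.6057000000)| = 108.8456000 eV

Total energy released:
E_total = ΔE₁ + ΔE₂ = 12.5937058 + 108.8456000 = 121.4393 eV

Note: This equals the direct transition 11 → 1: 121.4393 eV ✓
Energy is conserved regardless of the path taken.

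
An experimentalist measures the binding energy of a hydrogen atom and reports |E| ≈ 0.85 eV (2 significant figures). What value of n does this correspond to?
n = 4

The exact energy levels follow E_n = -13.6057 eV / n².

The measured value (-0.85 eV) is reported to only 2 significant figures, so we must test candidate n values and see which one matches to that precision.

Candidate energies:
  n = 2:  E = -13.6057/2² = -3.401425 eV
  n = 3:  E = -13.6057/3² = -1.511744 eV
  n = 4:  E = -13.6057/4² = -0.850356 eV  ← matches
  n = 5:  E = -13.6057/5² = -0.544228 eV
  n = 6:  E = -13.6057/6² = -0.377936 eV

Checking against the measurement of -0.85 eV (2 sig figs), only n = 4 agrees:
E_4 = -0.850356 eV, which rounds to -0.85 eV ✓

Therefore n = 4.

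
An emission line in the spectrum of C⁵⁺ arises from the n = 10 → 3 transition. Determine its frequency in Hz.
1.19750e+16 Hz

First, find the transition energy:
E_10 = -13.6057 × 6² / 10² = -4.8980520 eV
E_3 = -13.6057 × 6² / 3² = -54.4228000 eV
|ΔE| = |E_3 - E_10| = 49.5247480 eV

Convert to Joules: E = 49.5247480 eV × (1.602177 × 10⁻¹⁹ J/eV) = 7.9347412e-18 J

Using E = hf:
f = E/h = 7.9347412e-18 J / (6.62607 × 10⁻³⁴ J·s)
f = 1.19750e+16 Hz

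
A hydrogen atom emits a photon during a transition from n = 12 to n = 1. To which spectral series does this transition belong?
Lyman series

The spectral series in hydrogen are named based on the final (lower) energy level:
- Lyman series: n_final = 1 (ultraviolet)
- Balmer series: n_final = 2 (visible/near-UV)
- Paschen series: n_final = 3 (infrared)
- Brackett series: n_final = 4 (infrared)
- Pfund series: n_final = 5 (far infrared)

Since this transition ends at n = 1, it belongs to the Lyman series.

For reference, this 12 → 1 line has photon energy
ΔE = 13.6057 eV × (1/1² - 1/12²) = 13.5112 eV,
corresponding to wavelength λ = hc/ΔE = 1239.84 eV·nm / 13.5112 eV = 91.76 nm in the ultraviolet region.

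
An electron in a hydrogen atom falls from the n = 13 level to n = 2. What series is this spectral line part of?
Balmer series

The spectral series in hydrogen are named based on the final (lower) energy level:
- Lyman series: n_final = 1 (ultraviolet)
- Balmer series: n_final = 2 (visible/near-UV)
- Paschen series: n_final = 3 (infrared)
- Brackett series: n_final = 4 (infrared)
- Pfund series: n_final = 5 (far infrared)

Since this transition ends at n = 2, it belongs to the Balmer series.

For reference, this 13 → 2 line has photon energy
ΔE = 13.6057 eV × (1/2² - 1/13²) = 3.32091790 eV,
corresponding to wavelength λ = hc/ΔE = 1239.84 eV·nm / 3.32091790 eV = 373.3426 nm in the visible/near-UV region.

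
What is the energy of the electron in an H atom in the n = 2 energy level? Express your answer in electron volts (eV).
-3.40143 eV

The energy levels of a hydrogen-like atom are given by:
E_n = -13.6057 eV / n²

For n = 2:
E_2 = -13.6057 eV / 2²
E_2 = -13.6057 eV / 4
E_2 = -3.40143 eV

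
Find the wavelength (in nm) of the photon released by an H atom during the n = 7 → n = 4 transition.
2164.9450 nm

First, find the transition energy using E_n = -13.6057 / n² eV:
E_7 = -13.6057 / 7² = -0.2776673469 eV
E_4 = -13.6057 / 4² = -0.8503562500 eV

Photon energy: |ΔE| = |E_4 - E_7| = 0.5726889031 eV

Convert to wavelength using E = hc/λ with hc = 1239.84 eV·nm:
λ = hc/E = 1239.84 eV·nm / 0.5726889031 eV
λ = 2164.9450 nm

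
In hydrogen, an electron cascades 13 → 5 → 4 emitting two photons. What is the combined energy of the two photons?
0.769849 eV

The energy levels of hydrogen are E_n = -13.6057 / n² eV.

First transition (13 → 5):
ΔE₁ = |E_5 - E_13|
ΔE₁ = |-0.544228000000 - (-0.080507100592)| = 0.463720899 eV

Second transition (5 → 4):
ΔE₂ = |E_4 - E_5|
ΔE₂ = |-0.850356250000 - (-0.544228000000)| = 0.306128250 eV

Total energy released:
E_total = ΔE₁ + ΔE₂ = 0.463720899 + 0.306128250 = 0.769849 eV

Note: This equals the direct transition 13 → 4: 0.769849 eV ✓
Energy is conserved regardless of the path taken.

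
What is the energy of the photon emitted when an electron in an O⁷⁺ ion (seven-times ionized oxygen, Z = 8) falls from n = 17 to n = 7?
14.76 eV

The energy levels are E_n = -13.6057 Z² eV / n².

Energy at n = 17: E_17 = -13.6057 × 8² / 17² = -3.01303 eV
Energy at n = 7: E_7 = -13.6057 × 8² / 7² = -17.77071 eV

For emission (electron falling to lower state), the photon energy is:
E_photon = E_17 - E_7 = |-3.01303 - (-17.77071)|
E_photon = 14.76 eV

This energy is carried away by the emitted photon.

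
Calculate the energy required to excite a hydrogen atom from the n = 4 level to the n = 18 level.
0.8084 eV

The energy levels of a hydrogen-like atom are E_n = -13.6057 eV / n².

Energy at n = 4: E_4 = -13.6057 / 4² = -0.8503563 eV
Energy at n = 18: E_18 = -13.6057 / 18² = -0.0419929 eV

The excitation energy is the difference:
ΔE = E_18 - E_4
ΔE = -0.0419929 - (-0.8503563)
ΔE = 0.8084 eV

Since this is positive, energy must be absorbed (photon absorption).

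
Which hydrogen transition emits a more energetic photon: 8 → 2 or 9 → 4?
8 → 2

Calculate the energy for each transition:

Transition 8 → 2:
ΔE₁ = |E_2 - E_8| = |-13.6057/2² - (-13.6057/8²)|
ΔE₁ = |-3.40142500 - (-0.21258906)| = 3.18884 eV

Transition 9 → 4:
ΔE₂ = |E_4 - E_9| = |-13.6057/4² - (-13.6057/9²)|
ΔE₂ = |-0.85035625 - (-0.16797160)| = 0.68238 eV

Since 3.18884 eV > 0.68238 eV, the transition 8 → 2 emits the more energetic photon.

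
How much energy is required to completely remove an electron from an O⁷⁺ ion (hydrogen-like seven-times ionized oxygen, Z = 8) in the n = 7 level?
17.770710 eV

The ionization energy is the energy needed to remove the electron completely (n → ∞).

For a hydrogen-like ion with Z = 8, E_n = -13.6057 Z² / n² eV.

At n = 7: E_7 = -13.6057 × 8² / 7² = -17.770710204 eV
At n = ∞: E_∞ = 0 eV

Ionization energy = E_∞ - E_7 = 0 - (-17.770710204) = 17.770710204 eV
Ionization energy ≈ 17.770710 eV

This is also called the binding energy of the electron in state n = 7.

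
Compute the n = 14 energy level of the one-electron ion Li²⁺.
-0.625 eV

For hydrogen-like ions, the energy levels scale with Z²:
E_n = -13.6057 Z² / n² eV

For Li²⁺ (Z = 3) at n = 14:
E_14 = -13.6057 × 3² / 14²
E_14 = -13.6057 × 9 / 196
E_14 = -122.4513 / 196
E_14 = -0.625 eV

The energy is 9 times more negative than hydrogen at the same n due to the stronger nuclear charge.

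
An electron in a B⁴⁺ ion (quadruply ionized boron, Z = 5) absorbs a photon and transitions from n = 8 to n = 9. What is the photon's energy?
1.12 eV

The energy levels of a hydrogen-like atom are E_n = -13.6057 Z² eV / n².

Energy at n = 8: E_8 = -13.6057 × 5² / 8² = -5.31473 eV
Energy at n = 9: E_9 = -13.6057 × 5² / 9² = -4.19929 eV

The excitation energy is the difference:
ΔE = E_9 - E_8
ΔE = -4.19929 - (-5.31473)
ΔE = 1.12 eV

Since this is positive, energy must be absorbed (photon absorption).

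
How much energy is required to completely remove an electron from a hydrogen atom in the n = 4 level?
0.850 eV

The ionization energy is the energy needed to remove the electron completely (n → ∞).

For hydrogen, E_n = -13.6057 eV / n².

At n = 4: E_4 = -13.6057 / 4² = -0.850356 eV
At n = ∞: E_∞ = 0 eV

Ionization energy = E_∞ - E_4 = 0 - (-0.850356) = 0.850356 eV
Ionization energy ≈ 0.850 eV

This is also called the binding energy of the electron in state n = 4.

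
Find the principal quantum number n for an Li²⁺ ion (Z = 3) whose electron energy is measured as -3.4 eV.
n = 6

The exact energy levels follow E_n = -13.6057 Z² / n² eV with Z = 3.

The measured value (-3.4 eV) is reported to only 2 significant figures, so we must test candidate n values and see which one matches to that precision.

Candidate energies:
  n = 4:  E = -13.6057 × 3² / 4² = -7.653206 eV
  n = 5:  E = -13.6057 × 3² / 5² = -4.898052 eV
  n = 6:  E = -13.6057 × 3² / 6² = -3.401425 eV  ← matches
  n = 7:  E = -13.6057 × 3² / 7² = -2.499006 eV
  n = 8:  E = -13.6057 × 3² / 8² = -1.913302 eV

Checking against the measurement of -3.4 eV (2 sig figs), only n = 6 agrees:
E_6 = -3.401425 eV, which rounds to -3.4 eV ✓

Therefore n = 6.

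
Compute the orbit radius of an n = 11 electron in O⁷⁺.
0.8004 nm (or 8.0038 Å)

The Bohr radius formula is:
r_n = n² a₀ / Z

where a₀ = 0.0529177 nm is the Bohr radius.

For O⁷⁺ (Z = 8) at n = 11:
r_11 = 11² × 0.0529177 nm / 8
r_11 = 121 × 0.0529177 nm / 8
r_11 = 6.40304 nm / 8
r_11 = 0.8004 nm

The electron orbits at approximately 0.8004 nm from the nucleus.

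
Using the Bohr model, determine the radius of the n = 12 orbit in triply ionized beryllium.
1.905038 nm (or 19.050380 Å)

The Bohr radius formula is:
r_n = n² a₀ / Z

where a₀ = 0.052917721 nm is the Bohr radius.

For Be³⁺ (Z = 4) at n = 12:
r_12 = 12² × 0.052917721 nm / 4
r_12 = 144 × 0.052917721 nm / 4
r_12 = 7.6201518 nm / 4
r_12 = 1.905038 nm

The electron orbits at approximately 1.905038 nm from the nucleus.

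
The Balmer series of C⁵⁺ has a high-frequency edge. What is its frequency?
2.96e+16 Hz

The series limit corresponds to the transition from n = ∞ to n = 2.
This is the highest energy (shortest wavelength) transition in the Balmer series.

E_∞ = 0 eV
E_2 = -13.6057 × 6² / 2² = -122.45130 eV

Energy at series limit:
ΔE = E_∞ - E_2 = 0 - (-122.45130) = 122.45130 eV
E = 122.45130 eV × (1.602177 × 10⁻¹⁹ J/eV) = 1.9619e-17 J
f = E/h = 1.9619e-17 J / (6.62607 × 10⁻³⁴ J·s) = 2.96e+16 Hz

This energy equals the ionization energy from the n = 2 state of C⁵⁺.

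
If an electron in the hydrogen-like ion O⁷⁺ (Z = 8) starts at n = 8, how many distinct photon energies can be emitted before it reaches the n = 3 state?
15

The electron can occupy levels n = 3, 4, ..., 8 during de-excitation — that is m = 8 - 3 + 1 = 6 distinct levels.

The number of distinct spectral lines equals the number of ways to choose 2 of these m levels (each pair gives one possible emission transition):

Number of lines = m(m-1)/2 = 6×5/2 = 15

These correspond to all possible transitions between the 6 levels:
8 → 7, 8 → 6, 8 → 5, 8 → 4, 8 → 3, 7 → 6, 7 → 5, 7 → 4...

Each transition produces a photon with a unique energy (and thus wavelength). This count does not depend on Z.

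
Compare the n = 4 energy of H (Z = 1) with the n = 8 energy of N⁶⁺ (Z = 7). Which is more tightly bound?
N⁶⁺ at n = 8 (E = -10.42 eV)

Using E_n = -13.6057 Z² / n² eV:

H (Z = 1) at n = 4:
E = -13.6057 × 1² / 4² = -13.6057 × 1 / 16 = -0.85036 eV

N⁶⁺ (Z = 7) at n = 8:
E = -13.6057 × 7² / 8² = -13.6057 × 49 / 64 = -10.41686 eV

Since -10.41686 eV < -0.85036 eV,
N⁶⁺ at n = 8 is more tightly bound (requires more energy to ionize).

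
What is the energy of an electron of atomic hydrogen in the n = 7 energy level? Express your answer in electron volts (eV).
-0.278 eV

The energy levels of a hydrogen-like atom are given by:
E_n = -13.6057 eV / n²

For n = 7:
E_7 = -13.6057 eV / 7²
E_7 = -13.6057 eV / 49
E_7 = -0.278 eV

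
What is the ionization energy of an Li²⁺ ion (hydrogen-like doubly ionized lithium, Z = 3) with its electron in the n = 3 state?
13.606 eV

The ionization energy is the energy needed to remove the electron completely (n → ∞).

For a hydrogen-like ion with Z = 3, E_n = -13.6057 Z² / n² eV.

At n = 3: E_3 = -13.6057 × 3² / 3² = -13.605700 eV
At n = ∞: E_∞ = 0 eV

Ionization energy = E_∞ - E_3 = 0 - (-13.605700) = 13.605700 eV
Ionization energy ≈ 13.606 eV

This is also called the binding energy of the electron in state n = 3.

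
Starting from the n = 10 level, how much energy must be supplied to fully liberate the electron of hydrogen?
0.136 eV

The ionization energy is the energy needed to remove the electron completely (n → ∞).

For hydrogen, E_n = -13.6057 eV / n².

At n = 10: E_10 = -13.6057 / 10² = -0.136057 eV
At n = ∞: E_∞ = 0 eV

Ionization energy = E_∞ - E_10 = 0 - (-0.136057) = 0.136057 eV
Ionization energy ≈ 0.136 eV

This is also called the binding energy of the electron in state n = 10.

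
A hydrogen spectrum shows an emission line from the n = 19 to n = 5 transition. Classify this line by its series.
Pfund series

The spectral series in hydrogen are named based on the final (lower) energy level:
- Lyman series: n_final = 1 (ultraviolet)
- Balmer series: n_final = 2 (visible/near-UV)
- Paschen series: n_final = 3 (infrared)
- Brackett series: n_final = 4 (infrared)
- Pfund series: n_final = 5 (far infrared)

Since this transition ends at n = 5, it belongs to the Pfund series.

For reference, this 19 → 5 line has photon energy
ΔE = 13.6057 eV × (1/5² - 1/19²) = 0.506539080 eV,
corresponding to wavelength λ = hc/ΔE = 1239.84 eV·nm / 0.506539080 eV = 2447.669 nm in the far infrared region.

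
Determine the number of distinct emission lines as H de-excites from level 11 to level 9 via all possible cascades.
3

The electron can occupy levels n = 9, 10, ..., 11 during de-excitation — that is m = 11 - 9 + 1 = 3 distinct levels.

The number of distinct spectral lines equals the number of ways to choose 2 of these m levels (each pair gives one possible emission transition):

Number of lines = m(m-1)/2 = 3×2/2 = 3

These correspond to all possible transitions between the 3 levels:
11 → 10, 11 → 9, 10 → 9

Each transition produces a photon with a unique energy (and thus wavelength). This count does not depend on Z.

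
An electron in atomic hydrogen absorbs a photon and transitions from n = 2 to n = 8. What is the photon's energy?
3.18884 eV

The energy levels of a hydrogen-like atom are E_n = -13.6057 eV / n².

Energy at n = 2: E_2 = -13.6057 / 2² = -3.40142500 eV
Energy at n = 8: E_8 = -13.6057 / 8² = -0.21258906 eV

The excitation energy is the difference:
ΔE = E_8 - E_2
ΔE = -0.21258906 - (-3.40142500)
ΔE = 3.18884 eV

Since this is positive, energy must be absorbed (photon absorption).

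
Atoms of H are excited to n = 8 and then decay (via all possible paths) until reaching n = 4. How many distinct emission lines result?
10

The electron can occupy levels n = 4, 5, ..., 8 during de-excitation — that is m = 8 - 4 + 1 = 5 distinct levels.

The number of distinct spectral lines equals the number of ways to choose 2 of these m levels (each pair gives one possible emission transition):

Number of lines = m(m-1)/2 = 5×4/2 = 10

These correspond to all possible transitions between the 5 levels:
8 → 7, 8 → 6, 8 → 5, 8 → 4, 7 → 6, 7 → 5, 7 → 4, 6 → 5...

Each transition produces a photon with a unique energy (and thus wavelength). This count does not depend on Z.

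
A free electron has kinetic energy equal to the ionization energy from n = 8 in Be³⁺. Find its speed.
1.09e+06 m/s (or 0.365% of c)

The binding energy at n = 8 for Be³⁺ is:
E_8 = -13.6057 × 4²/8² = -3.40143 eV
|E_8| = 3.40143 eV

Convert to Joules:
KE = 3.40143 eV × (1.602177 × 10⁻¹⁹ J/eV) = 5.4497e-19 J

Using KE = ½mv²:
v = √(2·KE/m_e)
v = √(2 × 5.4497e-19 J / 9.10938 × 10⁻³¹ kg)
v = 1.09e+06 m/s

This is approximately 0.365% the speed of light.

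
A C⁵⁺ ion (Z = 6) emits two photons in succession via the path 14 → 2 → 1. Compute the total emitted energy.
487.30619 eV

The energy levels of C⁵⁺ are E_n = -13.6057 × 6² / n² eV.

First transition (14 → 2):
ΔE₁ = |E_2 - E_14|
ΔE₁ = |-122.45130000000 - (-2.49900612245)| = 119.95229388 eV

Second transition (2 → 1):
ΔE₂ = |E_1 - E_2|
ΔE₂ = |-489.80520000000 - (-122.45130000000)| = 367.35390000 eV

Total energy released:
E_total = ΔE₁ + ΔE₂ = 119.95229388 + 367.35390000 = 487.30619 eV

Note: This equals the direct transition 14 → 1: 487.30619 eV ✓
Energy is conserved regardless of the path taken.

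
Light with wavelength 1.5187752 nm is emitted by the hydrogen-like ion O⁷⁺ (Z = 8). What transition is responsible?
n = 4 → n = 1

First, find the photon energy from the wavelength (hc = 1239.84 eV·nm):
E = hc/λ = 1239.84 eV·nm / 1.5187752 nm = 816.34201 eV

The energy levels of O⁷⁺ satisfy E_n = -13.6057 × 8² / n² eV, so an emission n_i → n_f releases
ΔE = 13.6057 × 8² × (1/n_f² − 1/n_i²) eV.

Setting ΔE equal to the photon energy:
1/n_f² − 1/n_i² = 816.34201 / (13.6057 × 8²) = 0.93750001

Since 1/n_i² must be positive, we need 1/n_f² > 0.93750001, i.e. n_f ≤ 1. For each allowed n_f, solve n_i = (1/n_f² − 0.93750001)^(−1/2) and check whether it is a whole number:
  n_f = 1: 1/n_i² = 1.00000000 − 0.93750001 = 0.06249999 → n_i = 4.000  → integer, n_i = 4 ✓

Only n_f = 1 gives an integer upper level, n_i = 4.

The transition is from n = 4 to n = 1 (emission).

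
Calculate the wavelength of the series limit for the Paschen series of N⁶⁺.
16.73752 nm

The series limit corresponds to the transition from n = ∞ to n = 3.
This is the highest energy (shortest wavelength) transition in the Paschen series.

E_∞ = 0 eV
E_3 = -13.6057 × 7² / 3² = -74.0754778 eV

Energy at series limit:
ΔE = E_∞ - E_3 = 0 - (-74.0754778) = 74.0754778 eV
λ = hc/E = 1239.84 eV·nm / 74.0754778 eV = 16.73752 nm

This energy equals the ionization energy from the n = 3 state of N⁶⁺.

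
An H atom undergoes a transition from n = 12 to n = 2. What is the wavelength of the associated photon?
374.921 nm

First, find the transition energy using E_n = -13.6057 / n² eV:
E_12 = -13.6057 / 12² = -0.0944840 eV
E_2 = -13.6057 / 2² = -3.4014250 eV

Photon energy: |ΔE| = |E_2 - E_12| = 3.3069410 eV

Convert to wavelength using E = hc/λ with hc = 1239.84 eV·nm:
λ = hc/E = 1239.84 eV·nm / 3.3069410 eV
λ = 374.921 nm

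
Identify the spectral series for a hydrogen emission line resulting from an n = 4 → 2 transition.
Balmer series

The spectral series in hydrogen are named based on the final (lower) energy level:
- Lyman series: n_final = 1 (ultraviolet)
- Balmer series: n_final = 2 (visible/near-UV)
- Paschen series: n_final = 3 (infrared)
- Brackett series: n_final = 4 (infrared)
- Pfund series: n_final = 5 (far infrared)

Since this transition ends at n = 2, it belongs to the Balmer series.

For reference, this 4 → 2 line has photon energy
ΔE = 13.6057 eV × (1/2² - 1/4²) = 2.5510687500 eV,
corresponding to wavelength λ = hc/ΔE = 1239.84 eV·nm / 2.5510687500 eV = 486.008070 nm in the visible/near-UV region.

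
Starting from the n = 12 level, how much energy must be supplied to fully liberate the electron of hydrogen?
0.09448 eV

The ionization energy is the energy needed to remove the electron completely (n → ∞).

For hydrogen, E_n = -13.6057 eV / n².

At n = 12: E_12 = -13.6057 / 12² = -0.09448403 eV
At n = ∞: E_∞ = 0 eV

Ionization energy = E_∞ - E_12 = 0 - (-0.09448403) = 0.09448403 eV
Ionization energy ≈ 0.09448 eV

This is also called the binding energy of the electron in state n = 12.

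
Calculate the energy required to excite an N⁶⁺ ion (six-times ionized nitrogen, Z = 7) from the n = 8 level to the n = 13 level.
6.47202 eV

The energy levels of a hydrogen-like atom are E_n = -13.6057 Z² eV / n².

Energy at n = 8: E_8 = -13.6057 × 7² / 8² = -10.41686406 eV
Energy at n = 13: E_13 = -13.6057 × 7² / 13² = -3.94484793 eV

The excitation energy is the difference:
ΔE = E_13 - E_8
ΔE = -3.94484793 - (-10.41686406)
ΔE = 6.47202 eV

Since this is positive, energy must be absorbed (photon absorption).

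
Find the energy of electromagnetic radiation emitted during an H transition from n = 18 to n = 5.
0.50224 eV

The energy levels are E_n = -13.6057 eV / n².

Energy at n = 18: E_18 = -13.6057 / 18² = -0.04199290 eV
Energy at n = 5: E_5 = -13.6057 / 5² = -0.54422800 eV

For emission (electron falling to lower state), the photon energy is:
E_photon = E_18 - E_5 = |-0.04199290 - (-0.54422800)|
E_photon = 0.50224 eV

This energy is carried away by the emitted photon.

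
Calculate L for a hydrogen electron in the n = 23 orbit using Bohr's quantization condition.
2.4255e-33 J·s (or 23ℏ)

In the Bohr model, angular momentum is quantized:
L = nℏ

where ℏ = h/(2π) = 1.054572e-34 J·s

For n = 23:
L = 23 × 1.054572e-34 J·s
L = 2.4255e-33 J·s

This can also be written as L = 23ℏ.
The angular momentum is an integer multiple of the reduced Planck constant.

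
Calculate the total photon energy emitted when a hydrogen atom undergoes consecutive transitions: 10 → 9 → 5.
0.408 eV

The energy levels of hydrogen are E_n = -13.6057 / n² eV.

First transition (10 → 9):
ΔE₁ = |E_9 - E_10|
ΔE₁ = |-0.167971605 - (-0.136057000)| = 0.031915 eV

Second transition (9 → 5):
ΔE₂ = |E_5 - E_9|
ΔE₂ = |-0.544228000 - (-0.167971605)| = 0.376256 eV

Total energy released:
E_total = ΔE₁ + ΔE₂ = 0.031915 + 0.376256 = 0.408 eV

Note: This equals the direct transition 10 → 5: 0.408 eV ✓
Energy is conserved regardless of the path taken.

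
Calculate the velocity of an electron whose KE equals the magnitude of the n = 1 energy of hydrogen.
2.19e+06 m/s (or 0.7297% of c)

The binding energy at n = 1 for hydrogen is:
E_1 = -13.6057/1² = -13.605700 eV
|E_1| = 13.605700 eV

Convert to Joules:
KE = 13.605700 eV × (1.602177 × 10⁻¹⁹ J/eV) = 2.1799e-18 J

Using KE = ½mv²:
v = √(2·KE/m_e)
v = √(2 × 2.1799e-18 J / 9.10938 × 10⁻³¹ kg)
v = 2.19e+06 m/s

This is approximately 0.7297% the speed of light.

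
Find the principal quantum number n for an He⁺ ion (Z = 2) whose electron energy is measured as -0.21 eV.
n = 16

The exact energy levels follow E_n = -13.6057 Z² / n² eV with Z = 2.

The measured value (-0.21 eV) is reported to only 2 significant figures, so we must test candidate n values and see which one matches to that precision.

Candidate energies:
  n = 14:  E = -13.6057 × 2² / 14² = -0.27767 eV
  n = 15:  E = -13.6057 × 2² / 15² = -0.24188 eV
  n = 16:  E = -13.6057 × 2² / 16² = -0.21259 eV  ← matches
  n = 17:  E = -13.6057 × 2² / 17² = -0.18831 eV
  n = 18:  E = -13.6057 × 2² / 18² = -0.16797 eV

Checking against the measurement of -0.21 eV (2 sig figs), only n = 16 agrees:
E_16 = -0.21259 eV, which rounds to -0.21 eV ✓

Therefore n = 16.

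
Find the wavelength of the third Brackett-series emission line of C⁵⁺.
60.14 nm

The lines of a series are numbered from the longest wavelength (smallest ΔE) outward; the third line is the transition from n = n_f + 3 to n_f.
The Brackett series has all transitions ending at n_f = 4.

For C⁵⁺ (Z = 6), the third line (γ-line) is the jump from n = 7 to n = 4:
E_7 = -13.6057 × 6² / 7² = -9.9960 eV
E_4 = -13.6057 × 6² / 4² = -30.6128 eV
ΔE = E_7 - E_4 = 20.6168 eV

λ = hc/E = 1239.84 eV·nm / 20.6168 eV
λ = 60.14 nm

This is the γ-line of the Brackett series in C⁵⁺.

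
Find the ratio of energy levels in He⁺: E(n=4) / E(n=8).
4.00

Using E_n = -13.6057 Z² / n² eV with Z = 2:

E_4 = -13.6057 × 2² / 4² = -54.4228 / 16 = -3.40142500 eV
E_8 = -13.6057 × 2² / 8² = -54.4228 / 64 = -0.85035625 eV

The ratio is:
E_4/E_8 = (-3.40142500) / (-0.85035625)
E_4/E_8 = (-54.4228/16) / (-54.4228/64)
E_4/E_8 = 64/16
E_4/E_8 = 4.00
(Note: the Z² factors cancel in the ratio.)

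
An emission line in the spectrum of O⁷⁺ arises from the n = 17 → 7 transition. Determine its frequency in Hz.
3.568e+15 Hz

First, find the transition energy:
E_17 = -13.6057 × 8² / 17² = -3.01302699 eV
E_7 = -13.6057 × 8² / 7² = -17.77071020 eV
|ΔE| = |E_7 - E_17| = 14.75768321 eV

Convert to Joules: E = 14.75768321 eV × (1.602177 × 10⁻¹⁹ J/eV) = 2.36444e-18 J

Using E = hf:
f = E/h = 2.36444e-18 J / (6.62607 × 10⁻³⁴ J·s)
f = 3.568e+15 Hz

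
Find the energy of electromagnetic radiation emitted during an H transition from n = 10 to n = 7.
0.142 eV

The energy levels are E_n = -13.6057 eV / n².

Energy at n = 10: E_10 = -13.6057 / 10² = -0.136057 eV
Energy at n = 7: E_7 = -13.6057 / 7² = -0.277667 eV

For emission (electron falling to lower state), the photon energy is:
E_photon = E_10 - E_7 = |-0.136057 - (-0.277667)|
E_photon = 0.142 eV

This energy is carried away by the emitted photon.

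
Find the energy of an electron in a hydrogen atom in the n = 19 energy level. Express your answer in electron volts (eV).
-0.04 eV

The energy levels of a hydrogen-like atom are given by:
E_n = -13.6057 eV / n²

For n = 19:
E_19 = -13.6057 eV / 19²
E_19 = -13.6057 eV / 361
E_19 = -0.04 eV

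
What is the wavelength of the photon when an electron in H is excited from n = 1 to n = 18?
91.4086 nm

First, find the transition energy using E_n = -13.6057 / n² eV:
E_1 = -13.6057 / 1² = -13.605700 eV
E_18 = -13.6057 / 18² = -0.041993 eV

Photon energy: |ΔE| = |E_18 - E_1| = 13.563707 eV

Convert to wavelength using E = hc/λ with hc = 1239.84 eV·nm:
λ = hc/E = 1239.84 eV·nm / 13.563707 eV
λ = 91.4086 nm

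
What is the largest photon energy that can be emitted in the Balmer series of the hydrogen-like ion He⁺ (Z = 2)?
13.605700 eV

The series limit corresponds to the transition from n = ∞ to n = 2.
This is the highest energy (shortest wavelength) transition in the Balmer series.

E_∞ = 0 eV
E_2 = -13.6057 × 2² / 2² = -13.605700 eV

Energy at series limit:
ΔE = E_∞ - E_2 = 0 - (-13.605700) = 13.605700 eV

This energy equals the ionization energy from the n = 2 state of He⁺.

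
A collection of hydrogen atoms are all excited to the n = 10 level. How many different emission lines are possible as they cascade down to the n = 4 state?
21

The electron can occupy levels n = 4, 5, ..., 10 during de-excitation — that is m = 10 - 4 + 1 = 7 distinct levels.

The number of distinct spectral lines equals the number of ways to choose 2 of these m levels (each pair gives one possible emission transition):

Number of lines = m(m-1)/2 = 7×6/2 = 21

These correspond to all possible transitions between the 7 levels:
10 → 9, 10 → 8, 10 → 7, 10 → 6, 10 → 5, 10 → 4, 9 → 8, 9 → 7...

Each transition produces a photon with a unique energy (and thus wavelength). This count does not depend on Z.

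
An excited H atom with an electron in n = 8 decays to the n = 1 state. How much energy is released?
13.3931 eV

The energy levels are E_n = -13.6057 eV / n².

Energy at n = 8: E_8 = -13.6057 / 8² = -0.2125891 eV
Energy at n = 1: E_1 = -13.6057 / 1² = -13.6057000 eV

For emission (electron falling to lower state), the photon energy is:
E_photon = E_8 - E_1 = |-0.2125891 - (-13.6057000)|
E_photon = 13.3931 eV

This energy is carried away by the emitted photon.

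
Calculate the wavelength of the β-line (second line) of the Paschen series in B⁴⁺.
51.25866 nm

The lines of a series are numbered from the longest wavelength (smallest ΔE) outward; the second line is the transition from n = n_f + 2 to n_f.
The Paschen series has all transitions ending at n_f = 3.

For B⁴⁺ (Z = 5), the second line (β-line) is the jump from n = 5 to n = 3:
E_5 = -13.6057 × 5² / 5² = -13.6057000 eV
E_3 = -13.6057 × 5² / 3² = -37.7936111 eV
ΔE = E_5 - E_3 = 24.1879111 eV

λ = hc/E = 1239.84 eV·nm / 24.1879111 eV
λ = 51.25866 nm

This is the β-line of the Paschen series in B⁴⁺.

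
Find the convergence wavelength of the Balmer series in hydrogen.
364.506 nm

The series limit corresponds to the transition from n = ∞ to n = 2.
This is the highest energy (shortest wavelength) transition in the Balmer series.

E_∞ = 0 eV
E_2 = -13.6057 / 2² = -3.4014250 eV

Energy at series limit:
ΔE = E_∞ - E_2 = 0 - (-3.4014250) = 3.4014250 eV
λ = hc/E = 1239.84 eV·nm / 3.4014250 eV = 364.506 nm

This energy equals the ionization energy from the n = 2 state of hydrogen.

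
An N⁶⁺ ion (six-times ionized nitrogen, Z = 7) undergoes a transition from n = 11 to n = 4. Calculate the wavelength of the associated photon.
34.28978 nm

First, find the transition energy using E_n = -13.6057 Z² / n² eV:
E_11 = -13.6057 × 7² / 11² = -5.5097463 eV
E_4 = -13.6057 × 7² / 4² = -41.6674563 eV

Photon energy: |ΔE| = |E_4 - E_11| = 36.1577100 eV

Convert to wavelength using E = hc/λ with hc = 1239.84 eV·nm:
λ = hc/E = 1239.84 eV·nm / 36.1577100 eV
λ = 34.28978 nm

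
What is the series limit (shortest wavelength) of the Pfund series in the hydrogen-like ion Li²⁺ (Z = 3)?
253.1292 nm

The series limit corresponds to the transition from n = ∞ to n = 5.
This is the highest energy (shortest wavelength) transition in the Pfund series.

E_∞ = 0 eV
E_5 = -13.6057 × 3² / 5² = -4.89805200 eV

Energy at series limit:
ΔE = E_∞ - E_5 = 0 - (-4.89805200) = 4.89805200 eV
λ = hc/E = 1239.84 eV·nm / 4.89805200 eV = 253.1292 nm

This energy equals the ionization energy from the n = 5 state of Li²⁺.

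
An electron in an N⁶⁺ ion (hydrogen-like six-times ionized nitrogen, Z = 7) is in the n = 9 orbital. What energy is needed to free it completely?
8.2306 eV

The ionization energy is the energy needed to remove the electron completely (n → ∞).

For a hydrogen-like ion with Z = 7, E_n = -13.6057 Z² / n² eV.

At n = 9: E_9 = -13.6057 × 7² / 9² = -8.2306086 eV
At n = ∞: E_∞ = 0 eV

Ionization energy = E_∞ - E_9 = 0 - (-8.2306086) = 8.2306086 eV
Ionization energy ≈ 8.2306 eV

This is also called the binding energy of the electron in state n = 9.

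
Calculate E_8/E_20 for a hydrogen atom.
6.250

Using E_n = -13.6057 Z² / n² eV with Z = 1:

E_8 = -13.6057 / 8² = -13.6057 / 64 = -0.212589063 eV
E_20 = -13.6057 / 20² = -13.6057 / 400 = -0.034014250 eV

The ratio is:
E_8/E_20 = (-0.212589063) / (-0.034014250)
E_8/E_20 = (-13.6057/64) / (-13.6057/400)
E_8/E_20 = 400/64
E_8/E_20 = 6.250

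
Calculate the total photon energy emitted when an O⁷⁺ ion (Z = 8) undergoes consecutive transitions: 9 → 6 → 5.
24.08041 eV

The energy levels of O⁷⁺ are E_n = -13.6057 × 8² / n² eV.

First transition (9 → 6):
ΔE₁ = |E_6 - E_9|
ΔE₁ = |-24.18791111111 - (-10.75018271605)| = 13.43772840 eV

Second transition (6 → 5):
ΔE₂ = |E_5 - E_6|
ΔE₂ = |-34.83059200000 - (-24.18791111111)| = 10.64268089 eV

Total energy released:
E_total = ΔE₁ + ΔE₂ = 13.43772840 + 10.64268089 = 24.08041 eV

Note: This equals the direct transition 9 → 5: 24.08041 eV ✓
Energy is conserved regardless of the path taken.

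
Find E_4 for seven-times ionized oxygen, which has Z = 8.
-54.42280 eV

For hydrogen-like ions, the energy levels scale with Z²:
E_n = -13.6057 Z² / n² eV

For O⁷⁺ (Z = 8) at n = 4:
E_4 = -13.6057 × 8² / 4²
E_4 = -13.6057 × 64 / 16
E_4 = -870.7648 / 16
E_4 = -54.42280 eV

The energy is 64 times more negative than hydrogen at the same n due to the stronger nuclear charge.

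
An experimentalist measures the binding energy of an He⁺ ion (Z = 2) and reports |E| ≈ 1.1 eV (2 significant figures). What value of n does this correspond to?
n = 7

The exact energy levels follow E_n = -13.6057 Z² / n² eV with Z = 2.

The measured value (-1.1 eV) is reported to only 2 significant figures, so we must test candidate n values and see which one matches to that precision.

Candidate energies:
  n = 5:  E = -13.6057 × 2² / 5² = -2.176912 eV
  n = 6:  E = -13.6057 × 2² / 6² = -1.511744 eV
  n = 7:  E = -13.6057 × 2² / 7² = -1.110669 eV  ← matches
  n = 8:  E = -13.6057 × 2² / 8² = -0.850356 eV
  n = 9:  E = -13.6057 × 2² / 9² = -0.671886 eV

Checking against the measurement of -1.1 eV (2 sig figs), only n = 7 agrees:
E_7 = -1.110669 eV, which rounds to -1.1 eV ✓

Therefore n = 7.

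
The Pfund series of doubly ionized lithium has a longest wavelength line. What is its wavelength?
828.423 nm

The longest wavelength corresponds to the smallest energy transition in the series.
The Pfund series has all transitions ending at n_f = 5.

For Li²⁺ (Z = 3), the first line (α-line) is the jump from n = 6 to n = 5:
E_6 = -13.6057 × 3² / 6² = -3.4014250 eV
E_5 = -13.6057 × 3² / 5² = -4.8980520 eV
ΔE = E_6 - E_5 = 1.4966270 eV

λ = hc/E = 1239.84 eV·nm / 1.4966270 eV
λ = 828.423 nm

This is the α-line of the Pfund series in Li²⁺.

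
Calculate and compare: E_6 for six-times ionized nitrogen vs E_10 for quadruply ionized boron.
N⁶⁺ at n = 6 (E = -18.51887 eV)

Using E_n = -13.6057 Z² / n² eV:

N⁶⁺ (Z = 7) at n = 6:
E = -13.6057 × 7² / 6² = -13.6057 × 49 / 36 = -18.51886944 eV

B⁴⁺ (Z = 5) at n = 10:
E = -13.6057 × 5² / 10² = -13.6057 × 25 / 100 = -3.40142500 eV

Since -18.51886944 eV < -3.40142500 eV,
N⁶⁺ at n = 6 is more tightly bound (requires more energy to ionize).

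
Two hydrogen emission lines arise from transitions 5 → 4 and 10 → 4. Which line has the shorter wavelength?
10 → 4

Calculate the energy for each transition:

Transition 5 → 4:
ΔE₁ = |E_4 - E_5| = |-13.6057/4² - (-13.6057/5²)|
ΔE₁ = |-0.8503562500 - (-0.5442280000)| = 0.3061283 eV

Transition 10 → 4:
ΔE₂ = |E_4 - E_10| = |-13.6057/4² - (-13.6057/10²)|
ΔE₂ = |-0.8503562500 - (-0.1360570000)| = 0.7142993 eV

Since 0.7142993 eV > 0.3061283 eV, the transition 10 → 4 emits the more energetic photon.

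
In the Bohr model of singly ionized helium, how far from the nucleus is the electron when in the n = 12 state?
3.810076 nm (or 38.100759 Å)

The Bohr radius formula is:
r_n = n² a₀ / Z

where a₀ = 0.052917721 nm is the Bohr radius.

For He⁺ (Z = 2) at n = 12:
r_12 = 12² × 0.052917721 nm / 2
r_12 = 144 × 0.052917721 nm / 2
r_12 = 7.6201518 nm / 2
r_12 = 3.810076 nm

The electron orbits at approximately 3.810076 nm from the nucleus.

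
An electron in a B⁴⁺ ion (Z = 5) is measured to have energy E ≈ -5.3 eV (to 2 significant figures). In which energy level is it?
n = 8

The exact energy levels follow E_n = -13.6057 Z² / n² eV with Z = 5.

The measured value (-5.3 eV) is reported to only 2 significant figures, so we must test candidate n values and see which one matches to that precision.

Candidate energies:
  n = 6:  E = -13.6057 × 5² / 6² = -9.44840 eV
  n = 7:  E = -13.6057 × 5² / 7² = -6.94168 eV
  n = 8:  E = -13.6057 × 5² / 8² = -5.31473 eV  ← matches
  n = 9:  E = -13.6057 × 5² / 9² = -4.19929 eV
  n = 10:  E = -13.6057 × 5² / 10² = -3.40143 eV

Checking against the measurement of -5.3 eV (2 sig figs), only n = 8 agrees:
E_8 = -5.31473 eV, which rounds to -5.3 eV ✓

Therefore n = 8.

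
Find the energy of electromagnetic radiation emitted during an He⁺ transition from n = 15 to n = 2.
13.3638 eV

The energy levels are E_n = -13.6057 Z² eV / n².

Energy at n = 15: E_15 = -13.6057 × 2² / 15² = -0.2418791 eV
Energy at n = 2: E_2 = -13.6057 × 2² / 2² = -13.6057000 eV

For emission (electron falling to lower state), the photon energy is:
E_photon = E_15 - E_2 = |-0.2418791 - (-13.6057000)|
E_photon = 13.3638 eV

This energy is carried away by the emitted photon.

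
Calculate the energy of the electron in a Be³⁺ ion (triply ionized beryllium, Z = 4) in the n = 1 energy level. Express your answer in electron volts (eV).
-217.6912 eV

The energy levels of a hydrogen-like atom are given by:
E_n = -13.6057 Z² / n² eV  (with Z = 4 for Be³⁺)

For n = 1:
E_1 = -13.6057 × 4² / 1²
E_1 = -13.6057 × 16 / 1
E_1 = -217.6912 eV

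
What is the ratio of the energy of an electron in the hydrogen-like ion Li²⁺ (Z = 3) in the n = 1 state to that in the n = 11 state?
121.000000

Using E_n = -13.6057 Z² / n² eV with Z = 3:

E_1 = -13.6057 × 3² / 1² = -122.4513 / 1 = -122.451300000000 eV
E_11 = -13.6057 × 3² / 11² = -122.4513 / 121 = -1.011994214876 eV

The ratio is:
E_1/E_11 = (-122.451300000000) / (-1.011994214876)
E_1/E_11 = (-122.4513/1) / (-122.4513/121)
E_1/E_11 = 121/1
E_1/E_11 = 121.000000
(Note: the Z² factors cancel in the ratio.)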